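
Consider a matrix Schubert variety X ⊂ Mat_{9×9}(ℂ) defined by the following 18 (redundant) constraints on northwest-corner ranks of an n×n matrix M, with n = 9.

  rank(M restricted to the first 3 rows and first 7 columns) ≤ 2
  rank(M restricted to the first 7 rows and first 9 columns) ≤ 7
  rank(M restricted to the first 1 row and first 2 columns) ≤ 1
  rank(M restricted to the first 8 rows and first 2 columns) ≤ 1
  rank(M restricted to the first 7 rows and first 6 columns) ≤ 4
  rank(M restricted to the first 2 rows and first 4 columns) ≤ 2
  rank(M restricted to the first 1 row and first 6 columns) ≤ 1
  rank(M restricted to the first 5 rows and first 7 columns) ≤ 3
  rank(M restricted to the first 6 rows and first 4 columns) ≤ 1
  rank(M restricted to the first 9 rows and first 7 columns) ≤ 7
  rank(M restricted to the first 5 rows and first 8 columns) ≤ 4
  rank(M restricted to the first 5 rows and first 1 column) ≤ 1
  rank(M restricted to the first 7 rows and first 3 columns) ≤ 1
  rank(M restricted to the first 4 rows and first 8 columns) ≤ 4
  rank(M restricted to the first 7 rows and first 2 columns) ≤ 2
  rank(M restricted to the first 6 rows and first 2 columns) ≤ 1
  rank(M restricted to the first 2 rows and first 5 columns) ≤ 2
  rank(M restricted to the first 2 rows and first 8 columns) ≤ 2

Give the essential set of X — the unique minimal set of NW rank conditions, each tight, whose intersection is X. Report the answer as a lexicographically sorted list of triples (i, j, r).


Computing R[i][j] = min implied NW-rank bound (n=9, 18 conditions):

  i=1: 1  1  1  1  1  1  1  1  1
  i=2: 1  1  1  1  2  2  2  2  2
  i=3: 1  1  1  1  2  2  2  3  3
  i=4: 1  1  1  1  2  3  3  4  4
  i=5: 1  1  1  1  2  3  3  4  5
  i=6: 1  1  1  1  2  3  4  5  6
  i=7: 1  1  1  2  3  4  5  6  7
  i=8: 1  1  2  3  4  5  6  7  8
  i=9: 1  2  3  4  5  6  7  8  9

the unique w with this rank table is (1, 5, 8, 6, 9, 7, 4, 3, 2).

Fulton essential set (5 of the 21 Rothe cells):

[(3, 7, 2), (5, 7, 3), (6, 4, 1), (7, 3, 1), (8, 2, 1)]


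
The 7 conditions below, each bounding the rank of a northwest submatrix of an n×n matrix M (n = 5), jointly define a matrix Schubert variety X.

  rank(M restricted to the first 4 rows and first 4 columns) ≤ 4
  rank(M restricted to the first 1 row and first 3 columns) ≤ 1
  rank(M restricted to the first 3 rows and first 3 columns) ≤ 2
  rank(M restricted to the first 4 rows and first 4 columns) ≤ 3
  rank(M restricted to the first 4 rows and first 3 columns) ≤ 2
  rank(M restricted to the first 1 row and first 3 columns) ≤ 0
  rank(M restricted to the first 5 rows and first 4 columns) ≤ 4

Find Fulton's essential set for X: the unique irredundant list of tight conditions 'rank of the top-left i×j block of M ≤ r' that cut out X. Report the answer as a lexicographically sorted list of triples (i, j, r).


Recovering R(i,j) via the rank-extension bound from the 7 conditions:

  row 1: 0, 0, 0, 1, 1
  row 2: 1, 1, 1, 2, 2
  row 3: 1, 2, 2, 3, 3
  row 4: 1, 2, 2, 3, 4
  row 5: 1, 2, 3, 4, 5

so w = (4, 1, 2, 5, 3).

ℓ(w)=4; the 2 essential cells (i,j,r):

[(1, 3, 0), (4, 3, 2)]


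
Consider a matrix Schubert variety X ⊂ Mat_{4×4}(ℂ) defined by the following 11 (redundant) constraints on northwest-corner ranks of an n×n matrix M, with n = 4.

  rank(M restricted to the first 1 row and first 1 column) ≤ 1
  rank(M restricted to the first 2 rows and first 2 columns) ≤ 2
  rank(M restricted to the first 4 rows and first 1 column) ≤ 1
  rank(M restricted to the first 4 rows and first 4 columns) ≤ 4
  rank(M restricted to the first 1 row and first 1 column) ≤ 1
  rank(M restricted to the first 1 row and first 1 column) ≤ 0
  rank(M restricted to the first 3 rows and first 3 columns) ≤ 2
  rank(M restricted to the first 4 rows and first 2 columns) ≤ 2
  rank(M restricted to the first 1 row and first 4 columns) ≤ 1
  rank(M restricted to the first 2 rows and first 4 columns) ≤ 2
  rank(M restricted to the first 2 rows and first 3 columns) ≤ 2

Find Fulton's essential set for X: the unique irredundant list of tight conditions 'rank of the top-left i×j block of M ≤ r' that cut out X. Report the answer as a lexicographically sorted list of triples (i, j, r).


The tightest implied rank at each (i,j), from the 11 conditions:

  R[1]: 0 | 1 | 1 | 1
  R[2]: 1 | 2 | 2 | 2
  R[3]: 1 | 2 | 2 | 3
  R[4]: 1 | 2 | 3 | 4

hence w(1..4) = (2, 1, 4, 3).

D(w) has 2 cells with 2 SE-corners; essential set:

[(1, 1, 0), (3, 3, 2)]


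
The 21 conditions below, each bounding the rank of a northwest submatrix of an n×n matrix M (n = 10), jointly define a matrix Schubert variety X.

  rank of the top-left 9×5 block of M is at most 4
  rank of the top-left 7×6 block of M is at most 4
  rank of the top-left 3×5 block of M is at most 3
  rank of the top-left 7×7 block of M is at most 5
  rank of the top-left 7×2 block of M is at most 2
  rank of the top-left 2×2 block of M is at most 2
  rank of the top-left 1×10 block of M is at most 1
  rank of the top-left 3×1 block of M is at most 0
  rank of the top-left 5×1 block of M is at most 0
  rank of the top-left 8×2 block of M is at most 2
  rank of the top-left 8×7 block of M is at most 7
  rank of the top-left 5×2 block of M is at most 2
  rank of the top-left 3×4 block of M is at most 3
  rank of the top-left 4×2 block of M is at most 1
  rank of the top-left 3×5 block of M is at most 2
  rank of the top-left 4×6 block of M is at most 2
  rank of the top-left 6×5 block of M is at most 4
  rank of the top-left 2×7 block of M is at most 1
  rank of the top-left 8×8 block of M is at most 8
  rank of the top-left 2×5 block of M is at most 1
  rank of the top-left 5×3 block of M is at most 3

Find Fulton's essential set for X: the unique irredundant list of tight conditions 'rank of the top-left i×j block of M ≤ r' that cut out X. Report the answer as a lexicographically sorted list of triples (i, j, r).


The tightest implied rank at each (i,j), from the 21 conditions:

  i=1: 0 1 1 1 1 1 1 1 1 1
  i=2: 0 1 1 1 1 1 1 2 2 2
  i=3: 0 1 2 2 2 2 2 3 3 3
  i=4: 0 1 2 2 2 2 3 4 4 4
  i=5: 0 1 2 3 3 3 4 5 5 5
  i=6: 1 2 3 4 4 4 5 6 6 6
  i=7: 1 2 3 4 4 4 5 6 7 7
  i=8: 1 2 3 4 4 5 6 7 8 8
  i=9: 1 2 3 4 4 5 6 7 8 9
  i=10: 1 2 3 4 5 6 7 8 9 10

second differences of R give the permutation w = (2, 8, 3, 7, 4, 1, 9, 6, 10, 5).

5 SE-corners of the 17-cell Rothe diagram give Ess(w):

[(2, 7, 1), (4, 6, 2), (5, 1, 0), (7, 6, 4), (9, 5, 4)]


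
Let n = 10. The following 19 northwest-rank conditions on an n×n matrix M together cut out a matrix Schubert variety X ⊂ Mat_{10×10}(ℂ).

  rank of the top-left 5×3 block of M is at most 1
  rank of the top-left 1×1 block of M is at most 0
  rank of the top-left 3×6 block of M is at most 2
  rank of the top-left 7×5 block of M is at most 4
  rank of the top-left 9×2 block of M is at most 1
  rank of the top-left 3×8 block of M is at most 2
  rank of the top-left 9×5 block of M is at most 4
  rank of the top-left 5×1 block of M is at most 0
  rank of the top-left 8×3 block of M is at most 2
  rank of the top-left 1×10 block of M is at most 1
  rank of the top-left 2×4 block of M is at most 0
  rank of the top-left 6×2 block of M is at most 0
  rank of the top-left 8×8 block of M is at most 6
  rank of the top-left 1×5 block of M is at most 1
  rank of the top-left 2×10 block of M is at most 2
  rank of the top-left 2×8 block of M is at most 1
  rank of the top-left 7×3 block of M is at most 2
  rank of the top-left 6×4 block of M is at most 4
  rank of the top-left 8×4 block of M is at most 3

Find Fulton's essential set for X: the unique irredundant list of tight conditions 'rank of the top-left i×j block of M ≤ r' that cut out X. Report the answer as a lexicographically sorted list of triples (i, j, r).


Reconstructing r_w from the 19 given conditions:

  R[1]: 0, 0, 0, 0, 1, 1, 1, 1, 1, 1
  R[2]: 0, 0, 0, 0, 1, 1, 1, 1, 2, 2
  R[3]: 0, 0, 1, 1, 2, 2, 2, 2, 3, 3
  R[4]: 0, 0, 1, 2, 3, 3, 3, 3, 4, 4
  R[5]: 0, 0, 1, 2, 3, 4, 4, 4, 5, 5
  R[6]: 0, 0, 1, 2, 3, 4, 5, 5, 6, 6
  R[7]: 1, 1, 2, 3, 4, 5, 6, 6, 7, 7
  R[8]: 1, 1, 2, 3, 4, 5, 6, 6, 7, 8
  R[9]: 1, 1, 2, 3, 4, 5, 6, 7, 8, 9
  R[10]: 1, 2, 3, 4, 5, 6, 7, 8, 9, 10

reading off 1-entries of Δ²R: w = (5, 9, 3, 4, 6, 7, 1, 10, 8, 2).

D(w) has 22 cells with 5 SE-corners; essential set:

[(2, 4, 0), (2, 8, 1), (6, 2, 0), (8, 8, 6), (9, 2, 1)]


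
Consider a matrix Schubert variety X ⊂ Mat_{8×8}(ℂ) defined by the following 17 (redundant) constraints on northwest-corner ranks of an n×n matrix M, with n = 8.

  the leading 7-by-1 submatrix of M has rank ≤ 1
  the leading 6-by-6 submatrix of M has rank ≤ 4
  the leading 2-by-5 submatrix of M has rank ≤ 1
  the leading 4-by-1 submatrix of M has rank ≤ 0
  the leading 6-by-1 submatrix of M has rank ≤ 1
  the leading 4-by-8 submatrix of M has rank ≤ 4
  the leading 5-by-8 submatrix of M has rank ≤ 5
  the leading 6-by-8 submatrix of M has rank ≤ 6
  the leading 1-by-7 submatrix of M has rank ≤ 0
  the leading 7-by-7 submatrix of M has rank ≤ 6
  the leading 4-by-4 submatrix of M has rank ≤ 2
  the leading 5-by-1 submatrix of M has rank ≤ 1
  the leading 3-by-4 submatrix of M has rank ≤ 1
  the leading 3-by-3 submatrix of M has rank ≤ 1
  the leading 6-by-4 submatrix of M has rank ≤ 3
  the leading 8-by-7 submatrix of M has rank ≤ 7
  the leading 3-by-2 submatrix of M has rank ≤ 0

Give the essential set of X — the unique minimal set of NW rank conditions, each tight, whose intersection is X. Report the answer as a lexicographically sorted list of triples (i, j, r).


The tightest implied rank at each (i,j), from the 17 conditions:

  0, 0, 0, 0, 0, 0, 0, 1
  0, 0, 1, 1, 1, 1, 1, 2
  0, 0, 1, 1, 2, 2, 2, 3
  0, 1, 2, 2, 3, 3, 3, 4
  1, 2, 3, 3, 4, 4, 4, 5
  1, 2, 3, 3, 4, 4, 5, 6
  1, 2, 3, 4, 5, 5, 6, 7
  1, 2, 3, 4, 5, 6, 7, 8

so w = (8, 3, 5, 2, 1, 7, 4, 6).

Fulton essential set (6 of the 15 Rothe cells):

[(1, 7, 0), (3, 2, 0), (3, 4, 1), (4, 1, 0), (6, 4, 3), (6, 6, 4)]


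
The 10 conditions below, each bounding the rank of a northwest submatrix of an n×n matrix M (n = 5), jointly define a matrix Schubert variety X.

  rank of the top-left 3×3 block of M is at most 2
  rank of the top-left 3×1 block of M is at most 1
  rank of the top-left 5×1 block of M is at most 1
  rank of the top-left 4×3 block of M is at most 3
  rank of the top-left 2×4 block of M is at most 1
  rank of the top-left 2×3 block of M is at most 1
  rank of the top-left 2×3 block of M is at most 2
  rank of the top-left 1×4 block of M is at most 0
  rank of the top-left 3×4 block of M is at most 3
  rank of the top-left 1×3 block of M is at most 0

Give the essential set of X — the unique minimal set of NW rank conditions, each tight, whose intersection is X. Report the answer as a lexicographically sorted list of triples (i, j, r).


Reconstructing r_w from the 10 given conditions:

  R[1]: 0 | 0 | 0 | 0 | 1
  R[2]: 1 | 1 | 1 | 1 | 2
  R[3]: 1 | 2 | 2 | 2 | 3
  R[4]: 1 | 2 | 3 | 3 | 4
  R[5]: 1 | 2 | 3 | 4 | 5

giving w = (5, 1, 2, 3, 4) via Δ²R.

ℓ(w)=4; the 1 essential cell (i,j,r):

[(1, 4, 0)]


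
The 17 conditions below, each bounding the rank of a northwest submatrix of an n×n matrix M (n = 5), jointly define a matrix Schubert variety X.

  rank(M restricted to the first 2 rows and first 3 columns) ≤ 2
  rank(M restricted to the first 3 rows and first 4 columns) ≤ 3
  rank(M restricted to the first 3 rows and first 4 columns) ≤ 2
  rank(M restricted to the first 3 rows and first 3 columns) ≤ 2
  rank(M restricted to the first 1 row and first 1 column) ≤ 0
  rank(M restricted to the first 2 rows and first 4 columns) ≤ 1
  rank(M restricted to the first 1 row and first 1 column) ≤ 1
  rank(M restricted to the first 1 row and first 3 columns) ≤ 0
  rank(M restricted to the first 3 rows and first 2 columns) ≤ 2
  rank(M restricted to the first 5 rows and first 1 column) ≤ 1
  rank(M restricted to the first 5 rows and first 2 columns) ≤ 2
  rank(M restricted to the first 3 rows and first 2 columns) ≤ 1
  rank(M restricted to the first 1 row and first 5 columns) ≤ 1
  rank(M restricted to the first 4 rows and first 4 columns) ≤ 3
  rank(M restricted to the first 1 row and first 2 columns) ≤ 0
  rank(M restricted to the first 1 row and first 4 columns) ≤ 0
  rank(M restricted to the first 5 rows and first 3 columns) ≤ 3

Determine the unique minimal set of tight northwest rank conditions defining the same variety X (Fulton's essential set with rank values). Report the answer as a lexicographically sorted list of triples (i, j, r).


Computing R[i][j] = min implied NW-rank bound (n=5, 17 conditions):

  row 1: 0 | 0 | 0 | 0 | 1
  row 2: 1 | 1 | 1 | 1 | 2
  row 3: 1 | 1 | 2 | 2 | 3
  row 4: 1 | 2 | 3 | 3 | 4
  row 5: 1 | 2 | 3 | 4 | 5

the unique w with this rank table is (5, 1, 3, 2, 4).

|D(w)|=5, |Ess(w)|=2:

[(1, 4, 0), (3, 2, 1)]


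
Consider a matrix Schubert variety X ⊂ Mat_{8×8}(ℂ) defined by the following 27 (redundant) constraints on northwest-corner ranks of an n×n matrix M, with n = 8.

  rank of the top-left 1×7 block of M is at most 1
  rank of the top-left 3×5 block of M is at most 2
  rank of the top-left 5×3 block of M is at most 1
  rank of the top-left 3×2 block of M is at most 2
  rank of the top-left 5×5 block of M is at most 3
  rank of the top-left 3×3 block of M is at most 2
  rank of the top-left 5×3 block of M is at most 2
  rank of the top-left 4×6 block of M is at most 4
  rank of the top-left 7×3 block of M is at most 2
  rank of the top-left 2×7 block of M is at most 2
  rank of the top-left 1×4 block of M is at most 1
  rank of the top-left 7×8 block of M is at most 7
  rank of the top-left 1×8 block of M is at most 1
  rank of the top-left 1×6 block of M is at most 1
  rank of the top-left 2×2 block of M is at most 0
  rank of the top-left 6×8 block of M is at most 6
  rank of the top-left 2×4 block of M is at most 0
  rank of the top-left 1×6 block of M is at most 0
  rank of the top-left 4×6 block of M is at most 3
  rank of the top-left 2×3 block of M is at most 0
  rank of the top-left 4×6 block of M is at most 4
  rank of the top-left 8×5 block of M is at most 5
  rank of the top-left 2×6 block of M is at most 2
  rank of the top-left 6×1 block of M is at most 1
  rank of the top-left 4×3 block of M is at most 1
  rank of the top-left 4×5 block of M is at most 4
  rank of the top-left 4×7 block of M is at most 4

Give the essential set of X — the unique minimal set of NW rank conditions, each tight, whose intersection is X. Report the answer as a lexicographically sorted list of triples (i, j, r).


The tightest implied rank at each (i,j), from the 27 conditions:

  0  0  0  0  0  0  1  1
  0  0  0  0  1  1  2  2
  1  1  1  1  2  2  3  3
  1  1  1  2  3  3  4  4
  1  1  1  2  3  4  5  5
  1  2  2  3  4  5  6  6
  1  2  2  3  4  5  6  7
  1  2  3  4  5  6  7  8

so w = (7, 5, 1, 4, 6, 2, 8, 3).

4 SE-corners of the 15-cell Rothe diagram give Ess(w):

[(1, 6, 0), (2, 4, 0), (5, 3, 1), (7, 3, 2)]


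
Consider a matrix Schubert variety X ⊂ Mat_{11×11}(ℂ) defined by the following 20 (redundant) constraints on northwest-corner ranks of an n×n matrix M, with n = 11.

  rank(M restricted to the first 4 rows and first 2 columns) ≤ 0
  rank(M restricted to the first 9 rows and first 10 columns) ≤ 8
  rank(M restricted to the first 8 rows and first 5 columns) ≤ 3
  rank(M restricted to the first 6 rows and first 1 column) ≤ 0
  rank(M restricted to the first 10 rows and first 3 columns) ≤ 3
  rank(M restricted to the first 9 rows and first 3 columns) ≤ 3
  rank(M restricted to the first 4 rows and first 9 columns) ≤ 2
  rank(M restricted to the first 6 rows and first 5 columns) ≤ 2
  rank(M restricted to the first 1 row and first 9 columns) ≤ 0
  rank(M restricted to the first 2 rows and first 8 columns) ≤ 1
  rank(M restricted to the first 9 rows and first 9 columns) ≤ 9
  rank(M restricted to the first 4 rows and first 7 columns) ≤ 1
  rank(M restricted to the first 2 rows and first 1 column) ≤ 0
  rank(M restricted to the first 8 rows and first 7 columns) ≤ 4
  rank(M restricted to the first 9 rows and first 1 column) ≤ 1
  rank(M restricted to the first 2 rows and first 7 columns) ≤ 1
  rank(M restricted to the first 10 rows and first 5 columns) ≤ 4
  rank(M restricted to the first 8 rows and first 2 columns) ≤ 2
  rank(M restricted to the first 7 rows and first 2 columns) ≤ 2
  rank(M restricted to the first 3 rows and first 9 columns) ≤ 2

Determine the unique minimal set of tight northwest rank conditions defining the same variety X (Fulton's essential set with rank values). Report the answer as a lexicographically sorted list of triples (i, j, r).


Reconstructing r_w from the 20 given conditions:

  row 1: 0 | 0 | 0 | 0 | 0 | 0 | 0 | 0 | 0 | 1 | 1
  row 2: 0 | 0 | 1 | 1 | 1 | 1 | 1 | 1 | 1 | 2 | 2
  row 3: 0 | 0 | 1 | 1 | 1 | 1 | 1 | 2 | 2 | 3 | 3
  row 4: 0 | 0 | 1 | 1 | 1 | 1 | 1 | 2 | 2 | 3 | 4
  row 5: 0 | 1 | 2 | 2 | 2 | 2 | 2 | 3 | 3 | 4 | 5
  row 6: 0 | 1 | 2 | 2 | 2 | 3 | 3 | 4 | 4 | 5 | 6
  row 7: 1 | 2 | 3 | 3 | 3 | 4 | 4 | 5 | 5 | 6 | 7
  row 8: 1 | 2 | 3 | 3 | 3 | 4 | 4 | 5 | 6 | 7 | 8
  row 9: 1 | 2 | 3 | 4 | 4 | 5 | 5 | 6 | 7 | 8 | 9
  row 10: 1 | 2 | 3 | 4 | 4 | 5 | 6 | 7 | 8 | 9 | 10
  row 11: 1 | 2 | 3 | 4 | 5 | 6 | 7 | 8 | 9 | 10 | 11

the unique w with this rank table is (10, 3, 8, 11, 2, 6, 1, 9, 4, 7, 5).

ℓ(w)=32; the 9 essential cells (i,j,r):

[(1, 9, 0), (4, 2, 0), (4, 7, 1), (4, 9, 2), (6, 1, 0), (6, 5, 2), (8, 5, 3), (8, 7, 4), (10, 5, 4)]


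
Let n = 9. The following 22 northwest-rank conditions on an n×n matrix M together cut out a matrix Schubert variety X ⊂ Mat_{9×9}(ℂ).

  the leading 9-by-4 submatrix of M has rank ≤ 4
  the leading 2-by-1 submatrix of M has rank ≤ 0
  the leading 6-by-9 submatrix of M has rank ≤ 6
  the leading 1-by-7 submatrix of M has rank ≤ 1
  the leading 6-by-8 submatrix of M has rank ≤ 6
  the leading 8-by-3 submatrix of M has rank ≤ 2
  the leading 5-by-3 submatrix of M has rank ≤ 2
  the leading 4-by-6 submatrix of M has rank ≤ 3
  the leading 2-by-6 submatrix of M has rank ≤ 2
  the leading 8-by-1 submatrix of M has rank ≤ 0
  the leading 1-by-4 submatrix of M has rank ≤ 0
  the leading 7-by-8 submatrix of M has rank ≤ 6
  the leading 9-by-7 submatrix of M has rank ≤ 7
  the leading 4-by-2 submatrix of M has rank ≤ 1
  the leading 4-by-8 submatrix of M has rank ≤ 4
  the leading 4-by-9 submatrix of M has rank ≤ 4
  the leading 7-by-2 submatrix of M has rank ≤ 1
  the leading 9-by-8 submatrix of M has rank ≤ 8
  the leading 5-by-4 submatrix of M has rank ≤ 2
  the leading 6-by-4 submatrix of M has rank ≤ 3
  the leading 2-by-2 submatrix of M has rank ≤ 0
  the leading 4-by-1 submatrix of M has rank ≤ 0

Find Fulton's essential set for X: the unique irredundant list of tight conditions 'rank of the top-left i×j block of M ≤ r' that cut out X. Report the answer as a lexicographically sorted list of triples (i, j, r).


Reconstructing r_w from the 22 given conditions:

  0 0 0 0 1 1 1 1 1
  0 0 1 1 2 2 2 2 2
  0 1 2 2 3 3 3 3 3
  0 1 2 2 3 3 4 4 4
  0 1 2 2 3 4 5 5 5
  0 1 2 3 4 5 6 6 6
  0 1 2 3 4 5 6 6 7
  0 1 2 3 4 5 6 7 8
  1 2 3 4 5 6 7 8 9

giving w = (5, 3, 2, 7, 6, 4, 9, 8, 1) via Δ²R.

|D(w)|=16, |Ess(w)|=6:

[(1, 4, 0), (2, 2, 0), (4, 6, 3), (5, 4, 2), (7, 8, 6), (8, 1, 0)]


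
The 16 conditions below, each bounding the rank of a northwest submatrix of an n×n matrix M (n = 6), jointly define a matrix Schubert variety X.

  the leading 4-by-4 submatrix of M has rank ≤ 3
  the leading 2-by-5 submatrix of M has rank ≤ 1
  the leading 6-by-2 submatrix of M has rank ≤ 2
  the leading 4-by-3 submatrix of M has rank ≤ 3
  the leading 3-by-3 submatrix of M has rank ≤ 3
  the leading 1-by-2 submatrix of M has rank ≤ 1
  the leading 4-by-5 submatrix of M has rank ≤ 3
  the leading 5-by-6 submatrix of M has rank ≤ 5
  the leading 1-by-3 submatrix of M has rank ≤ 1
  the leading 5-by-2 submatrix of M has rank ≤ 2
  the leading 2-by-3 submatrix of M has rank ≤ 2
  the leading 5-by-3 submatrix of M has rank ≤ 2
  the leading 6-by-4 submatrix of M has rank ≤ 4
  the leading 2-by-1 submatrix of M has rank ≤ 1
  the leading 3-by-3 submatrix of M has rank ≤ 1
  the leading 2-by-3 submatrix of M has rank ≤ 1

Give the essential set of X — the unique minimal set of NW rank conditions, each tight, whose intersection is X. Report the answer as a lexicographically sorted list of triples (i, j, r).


The tightest implied rank at each (i,j), from the 16 conditions:

  i=1: 1 1 1 1 1 1
  i=2: 1 1 1 1 1 2
  i=3: 1 1 1 2 2 3
  i=4: 1 2 2 3 3 4
  i=5: 1 2 2 3 4 5
  i=6: 1 2 3 4 5 6

reading off 1-entries of Δ²R: w = (1, 6, 4, 2, 5, 3).

Rothe diagram D(w) (7 cells), 3 SE-corners (essential conditions):

[(2, 5, 1), (3, 3, 1), (5, 3, 2)]


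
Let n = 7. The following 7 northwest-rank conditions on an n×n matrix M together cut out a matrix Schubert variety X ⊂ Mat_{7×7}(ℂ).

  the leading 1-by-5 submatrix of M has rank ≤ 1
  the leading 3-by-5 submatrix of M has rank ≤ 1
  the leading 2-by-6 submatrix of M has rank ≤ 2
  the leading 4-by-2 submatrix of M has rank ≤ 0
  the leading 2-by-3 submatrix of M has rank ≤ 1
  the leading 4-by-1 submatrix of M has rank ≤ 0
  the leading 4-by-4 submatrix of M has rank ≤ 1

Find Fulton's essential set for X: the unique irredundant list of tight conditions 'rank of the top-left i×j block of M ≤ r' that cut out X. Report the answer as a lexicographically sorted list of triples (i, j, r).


Reconstructing r_w from the 7 given conditions:

  row 1: 0, 0, 1, 1, 1, 1, 1
  row 2: 0, 0, 1, 1, 1, 2, 2
  row 3: 0, 0, 1, 1, 1, 2, 3
  row 4: 0, 0, 1, 1, 2, 3, 4
  row 5: 1, 1, 2, 2, 3, 4, 5
  row 6: 1, 2, 3, 3, 4, 5, 6
  row 7: 1, 2, 3, 4, 5, 6, 7

giving w = (3, 6, 7, 5, 1, 2, 4) via Δ²R.

|D(w)|=13, |Ess(w)|=3:

[(3, 5, 1), (4, 2, 0), (4, 4, 1)]


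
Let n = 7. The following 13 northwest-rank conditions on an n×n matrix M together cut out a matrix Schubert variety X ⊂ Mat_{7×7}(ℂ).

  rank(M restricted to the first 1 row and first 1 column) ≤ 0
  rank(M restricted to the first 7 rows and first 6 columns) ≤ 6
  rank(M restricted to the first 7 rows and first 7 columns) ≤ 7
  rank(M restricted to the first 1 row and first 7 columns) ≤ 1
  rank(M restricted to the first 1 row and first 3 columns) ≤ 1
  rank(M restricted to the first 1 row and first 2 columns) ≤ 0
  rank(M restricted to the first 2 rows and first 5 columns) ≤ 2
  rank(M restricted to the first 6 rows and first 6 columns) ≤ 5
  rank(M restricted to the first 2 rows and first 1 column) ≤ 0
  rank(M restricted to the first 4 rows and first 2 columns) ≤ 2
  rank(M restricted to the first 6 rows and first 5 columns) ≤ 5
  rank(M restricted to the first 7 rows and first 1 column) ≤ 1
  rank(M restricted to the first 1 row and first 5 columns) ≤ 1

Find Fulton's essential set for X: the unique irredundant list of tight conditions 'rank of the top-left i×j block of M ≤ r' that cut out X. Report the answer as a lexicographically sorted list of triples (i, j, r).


Computing R[i][j] = min implied NW-rank bound (n=7, 13 conditions):

  i=1: 0 | 0 | 1 | 1 | 1 | 1 | 1
  i=2: 0 | 1 | 2 | 2 | 2 | 2 | 2
  i=3: 1 | 2 | 3 | 3 | 3 | 3 | 3
  i=4: 1 | 2 | 3 | 4 | 4 | 4 | 4
  i=5: 1 | 2 | 3 | 4 | 5 | 5 | 5
  i=6: 1 | 2 | 3 | 4 | 5 | 5 | 6
  i=7: 1 | 2 | 3 | 4 | 5 | 6 | 7

giving w = (3, 2, 1, 4, 5, 7, 6) via Δ²R.

3 SE-corners of the 4-cell Rothe diagram give Ess(w):

[(1, 2, 0), (2, 1, 0), (6, 6, 5)]


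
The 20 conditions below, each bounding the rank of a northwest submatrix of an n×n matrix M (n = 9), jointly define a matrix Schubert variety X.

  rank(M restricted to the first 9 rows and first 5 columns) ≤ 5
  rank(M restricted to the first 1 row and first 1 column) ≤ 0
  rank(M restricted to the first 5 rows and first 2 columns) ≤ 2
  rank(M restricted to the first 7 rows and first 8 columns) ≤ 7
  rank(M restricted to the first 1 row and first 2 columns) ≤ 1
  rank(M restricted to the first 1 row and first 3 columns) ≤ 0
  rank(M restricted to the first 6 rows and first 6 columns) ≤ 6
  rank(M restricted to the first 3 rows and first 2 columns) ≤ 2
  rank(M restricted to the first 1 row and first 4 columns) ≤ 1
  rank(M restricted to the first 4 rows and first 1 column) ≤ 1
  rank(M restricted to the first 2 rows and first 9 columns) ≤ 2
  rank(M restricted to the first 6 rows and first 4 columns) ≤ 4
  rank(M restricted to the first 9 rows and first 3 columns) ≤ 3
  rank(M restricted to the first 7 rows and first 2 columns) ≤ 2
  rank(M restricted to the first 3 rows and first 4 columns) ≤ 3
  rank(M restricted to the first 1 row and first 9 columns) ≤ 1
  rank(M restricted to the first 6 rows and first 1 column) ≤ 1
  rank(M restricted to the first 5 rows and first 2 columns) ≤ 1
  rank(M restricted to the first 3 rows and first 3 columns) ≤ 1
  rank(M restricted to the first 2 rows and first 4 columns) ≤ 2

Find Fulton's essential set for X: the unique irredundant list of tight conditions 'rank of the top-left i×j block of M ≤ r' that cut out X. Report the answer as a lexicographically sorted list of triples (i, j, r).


The tightest implied rank at each (i,j), from the 20 conditions:

  row 1: 0, 0, 0, 1, 1, 1, 1, 1, 1
  row 2: 1, 1, 1, 2, 2, 2, 2, 2, 2
  row 3: 1, 1, 1, 2, 3, 3, 3, 3, 3
  row 4: 1, 1, 2, 3, 4, 4, 4, 4, 4
  row 5: 1, 1, 2, 3, 4, 5, 5, 5, 5
  row 6: 1, 2, 3, 4, 5, 6, 6, 6, 6
  row 7: 1, 2, 3, 4, 5, 6, 7, 7, 7
  row 8: 1, 2, 3, 4, 5, 6, 7, 8, 8
  row 9: 1, 2, 3, 4, 5, 6, 7, 8, 9

giving w = (4, 1, 5, 3, 6, 2, 7, 8, 9) via Δ²R.

ℓ(w)=7; the 3 essential cells (i,j,r):

[(1, 3, 0), (3, 3, 1), (5, 2, 1)]


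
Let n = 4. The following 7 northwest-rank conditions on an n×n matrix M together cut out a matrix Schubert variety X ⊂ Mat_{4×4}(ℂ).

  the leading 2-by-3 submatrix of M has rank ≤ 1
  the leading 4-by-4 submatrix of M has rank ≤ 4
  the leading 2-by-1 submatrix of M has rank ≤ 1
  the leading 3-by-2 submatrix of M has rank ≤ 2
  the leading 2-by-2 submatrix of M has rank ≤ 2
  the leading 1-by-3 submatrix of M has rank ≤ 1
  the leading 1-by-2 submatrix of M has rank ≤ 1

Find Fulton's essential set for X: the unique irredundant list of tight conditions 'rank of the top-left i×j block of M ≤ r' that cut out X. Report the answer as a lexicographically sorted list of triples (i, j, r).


Reconstructing r_w from the 7 given conditions:

  row 1: 1 1 1 1
  row 2: 1 1 1 2
  row 3: 1 2 2 3
  row 4: 1 2 3 4

reading off 1-entries of Δ²R: w = (1, 4, 2, 3).

ℓ(w)=2; the 1 essential cell (i,j,r):

[(2, 3, 1)]


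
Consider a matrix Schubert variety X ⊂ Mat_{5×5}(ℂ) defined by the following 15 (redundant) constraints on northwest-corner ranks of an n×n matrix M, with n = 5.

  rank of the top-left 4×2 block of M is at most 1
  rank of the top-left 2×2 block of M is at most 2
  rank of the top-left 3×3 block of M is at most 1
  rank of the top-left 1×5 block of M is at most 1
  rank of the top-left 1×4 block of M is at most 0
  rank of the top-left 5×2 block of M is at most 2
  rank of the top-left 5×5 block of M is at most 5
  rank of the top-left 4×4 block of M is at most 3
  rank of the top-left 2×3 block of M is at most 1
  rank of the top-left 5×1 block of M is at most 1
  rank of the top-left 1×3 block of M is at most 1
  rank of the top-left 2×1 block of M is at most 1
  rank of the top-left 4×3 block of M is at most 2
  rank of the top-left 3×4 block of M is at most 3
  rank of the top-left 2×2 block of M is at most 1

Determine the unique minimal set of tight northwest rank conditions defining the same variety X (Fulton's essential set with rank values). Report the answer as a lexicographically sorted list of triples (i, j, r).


The tightest implied rank at each (i,j), from the 15 conditions:

  i=1: 0, 0, 0, 0, 1
  i=2: 1, 1, 1, 1, 2
  i=3: 1, 1, 1, 2, 3
  i=4: 1, 1, 2, 3, 4
  i=5: 1, 2, 3, 4, 5

giving w = (5, 1, 4, 3, 2) via Δ²R.

Rothe diagram D(w) (7 cells), 3 SE-corners (essential conditions):

[(1, 4, 0), (3, 3, 1), (4, 2, 1)]


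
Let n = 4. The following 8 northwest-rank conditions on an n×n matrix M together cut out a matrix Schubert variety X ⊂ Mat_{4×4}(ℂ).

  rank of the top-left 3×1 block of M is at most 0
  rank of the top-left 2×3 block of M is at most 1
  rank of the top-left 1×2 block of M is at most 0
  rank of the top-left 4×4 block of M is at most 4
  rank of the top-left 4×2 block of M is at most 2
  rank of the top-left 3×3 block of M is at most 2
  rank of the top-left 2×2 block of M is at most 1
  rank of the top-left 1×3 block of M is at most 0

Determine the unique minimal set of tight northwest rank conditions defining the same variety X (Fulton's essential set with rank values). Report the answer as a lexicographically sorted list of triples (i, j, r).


The tightest implied rank at each (i,j), from the 8 conditions:

  R[1]: 0  0  0  1
  R[2]: 0  1  1  2
  R[3]: 0  1  2  3
  R[4]: 1  2  3  4

second differences of R give the permutation w = (4, 2, 3, 1).

D(w) has 5 cells with 2 SE-corners; essential set:

[(1, 3, 0), (3, 1, 0)]


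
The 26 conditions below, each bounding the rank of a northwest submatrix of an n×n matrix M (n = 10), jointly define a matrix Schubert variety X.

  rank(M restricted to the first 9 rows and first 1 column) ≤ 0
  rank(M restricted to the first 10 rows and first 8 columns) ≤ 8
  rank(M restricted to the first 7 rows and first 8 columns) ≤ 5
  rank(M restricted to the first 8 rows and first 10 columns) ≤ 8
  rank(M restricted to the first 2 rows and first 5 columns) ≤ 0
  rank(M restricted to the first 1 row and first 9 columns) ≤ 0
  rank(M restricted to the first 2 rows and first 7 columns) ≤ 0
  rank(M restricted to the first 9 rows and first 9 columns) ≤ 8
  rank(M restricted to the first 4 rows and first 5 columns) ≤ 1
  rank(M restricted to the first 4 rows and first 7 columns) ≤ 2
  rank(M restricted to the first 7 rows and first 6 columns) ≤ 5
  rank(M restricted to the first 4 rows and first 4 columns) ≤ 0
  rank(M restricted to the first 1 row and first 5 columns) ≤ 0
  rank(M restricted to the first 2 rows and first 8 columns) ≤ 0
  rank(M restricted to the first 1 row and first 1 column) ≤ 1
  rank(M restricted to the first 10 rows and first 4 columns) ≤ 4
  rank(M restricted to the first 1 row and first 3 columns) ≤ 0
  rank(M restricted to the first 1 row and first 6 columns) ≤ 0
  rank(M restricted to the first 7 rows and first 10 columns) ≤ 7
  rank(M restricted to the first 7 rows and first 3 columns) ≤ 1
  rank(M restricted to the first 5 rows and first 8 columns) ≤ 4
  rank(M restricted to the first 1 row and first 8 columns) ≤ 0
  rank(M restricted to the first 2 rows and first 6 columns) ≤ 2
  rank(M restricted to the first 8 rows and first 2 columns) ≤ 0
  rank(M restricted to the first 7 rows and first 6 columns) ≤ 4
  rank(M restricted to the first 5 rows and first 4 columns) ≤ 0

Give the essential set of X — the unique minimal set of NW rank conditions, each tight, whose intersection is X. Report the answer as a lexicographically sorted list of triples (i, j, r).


Recovering R(i,j) via the rank-extension bound from the 26 conditions:

  i=1: 0  0  0  0  0  0  0  0  0  1
  i=2: 0  0  0  0  0  0  0  0  1  2
  i=3: 0  0  0  0  1  1  1  1  2  3
  i=4: 0  0  0  0  1  2  2  2  3  4
  i=5: 0  0  0  0  1  2  3  3  4  5
  i=6: 0  0  1  1  2  3  4  4  5  6
  i=7: 0  0  1  2  3  4  5  5  6  7
  i=8: 0  0  1  2  3  4  5  6  7  8
  i=9: 0  1  2  3  4  5  6  7  8  9
  i=10: 1  2  3  4  5  6  7  8  9  10

so w = (10, 9, 5, 6, 7, 3, 4, 8, 2, 1).

Fulton essential set (5 of the 36 Rothe cells):

[(1, 9, 0), (2, 8, 0), (5, 4, 0), (8, 2, 0), (9, 1, 0)]


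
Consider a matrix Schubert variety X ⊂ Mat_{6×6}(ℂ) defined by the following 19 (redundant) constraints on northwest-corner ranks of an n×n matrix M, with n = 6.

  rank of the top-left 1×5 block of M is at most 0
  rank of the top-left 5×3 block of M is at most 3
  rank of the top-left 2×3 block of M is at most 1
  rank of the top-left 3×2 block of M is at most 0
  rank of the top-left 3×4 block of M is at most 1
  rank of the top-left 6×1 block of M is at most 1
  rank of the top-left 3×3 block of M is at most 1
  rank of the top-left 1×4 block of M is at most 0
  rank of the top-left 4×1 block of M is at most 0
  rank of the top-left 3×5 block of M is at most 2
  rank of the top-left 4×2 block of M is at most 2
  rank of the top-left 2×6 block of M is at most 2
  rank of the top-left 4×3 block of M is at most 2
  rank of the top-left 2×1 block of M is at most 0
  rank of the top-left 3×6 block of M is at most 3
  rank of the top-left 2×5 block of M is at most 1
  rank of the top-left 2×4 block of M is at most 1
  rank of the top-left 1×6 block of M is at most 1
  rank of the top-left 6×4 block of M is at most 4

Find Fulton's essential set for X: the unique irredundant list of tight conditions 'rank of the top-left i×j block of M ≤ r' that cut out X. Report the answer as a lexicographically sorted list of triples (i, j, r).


Propagating the 19 rank bounds to every northwest block:

  0 0 0 0 0 1
  0 0 1 1 1 2
  0 0 1 1 2 3
  0 1 2 2 3 4
  1 2 3 3 4 5
  1 2 3 4 5 6

so w = (6, 3, 5, 2, 1, 4).

ℓ(w)=11; the 4 essential cells (i,j,r):

[(1, 5, 0), (3, 2, 0), (3, 4, 1), (4, 1, 0)]


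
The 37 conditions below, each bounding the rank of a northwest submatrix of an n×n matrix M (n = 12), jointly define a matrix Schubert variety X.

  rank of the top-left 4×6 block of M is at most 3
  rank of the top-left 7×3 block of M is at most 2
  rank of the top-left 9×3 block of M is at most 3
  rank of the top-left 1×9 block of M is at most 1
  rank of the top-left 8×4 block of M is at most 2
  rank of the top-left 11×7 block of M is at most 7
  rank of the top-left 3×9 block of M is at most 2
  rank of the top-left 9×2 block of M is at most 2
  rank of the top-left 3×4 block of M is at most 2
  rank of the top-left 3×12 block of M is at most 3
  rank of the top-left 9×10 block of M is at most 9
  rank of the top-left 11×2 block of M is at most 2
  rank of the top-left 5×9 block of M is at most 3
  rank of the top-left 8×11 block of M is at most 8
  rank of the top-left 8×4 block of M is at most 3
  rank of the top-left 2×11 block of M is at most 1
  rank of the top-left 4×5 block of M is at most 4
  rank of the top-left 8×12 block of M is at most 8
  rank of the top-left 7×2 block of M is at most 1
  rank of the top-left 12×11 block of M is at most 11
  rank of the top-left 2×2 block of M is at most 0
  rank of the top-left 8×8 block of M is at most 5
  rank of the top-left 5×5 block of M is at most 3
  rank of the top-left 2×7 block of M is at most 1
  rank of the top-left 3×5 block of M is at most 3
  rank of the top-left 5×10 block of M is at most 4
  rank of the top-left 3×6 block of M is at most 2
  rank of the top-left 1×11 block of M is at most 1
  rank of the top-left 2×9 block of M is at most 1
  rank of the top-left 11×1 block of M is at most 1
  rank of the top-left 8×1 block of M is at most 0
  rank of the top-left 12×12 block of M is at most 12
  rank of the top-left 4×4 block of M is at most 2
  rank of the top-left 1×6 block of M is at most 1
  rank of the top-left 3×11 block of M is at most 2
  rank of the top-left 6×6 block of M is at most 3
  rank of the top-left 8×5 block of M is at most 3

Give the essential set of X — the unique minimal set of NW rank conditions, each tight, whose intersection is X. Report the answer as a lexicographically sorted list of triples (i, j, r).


Propagating the 37 rank bounds to every northwest block:

  row 1: 0, 0, 1, 1, 1, 1, 1, 1, 1, 1, 1, 1
  row 2: 0, 0, 1, 1, 1, 1, 1, 1, 1, 1, 1, 2
  row 3: 0, 1, 2, 2, 2, 2, 2, 2, 2, 2, 2, 3
  row 4: 0, 1, 2, 2, 3, 3, 3, 3, 3, 3, 3, 4
  row 5: 0, 1, 2, 2, 3, 3, 3, 3, 3, 4, 4, 5
  row 6: 0, 1, 2, 2, 3, 3, 4, 4, 4, 5, 5, 6
  row 7: 0, 1, 2, 2, 3, 4, 5, 5, 5, 6, 6, 7
  row 8: 0, 1, 2, 2, 3, 4, 5, 5, 6, 7, 7, 8
  row 9: 1, 2, 3, 3, 4, 5, 6, 6, 7, 8, 8, 9
  row 10: 1, 2, 3, 4, 5, 6, 7, 7, 8, 9, 9, 10
  row 11: 1, 2, 3, 4, 5, 6, 7, 8, 9, 10, 10, 11
  row 12: 1, 2, 3, 4, 5, 6, 7, 8, 9, 10, 11, 12

giving w = (3, 12, 2, 5, 10, 7, 6, 9, 1, 4, 8, 11) via Δ²R.

|D(w)|=29, |Ess(w)|=7:

[(2, 2, 0), (2, 11, 1), (5, 9, 3), (6, 6, 3), (8, 1, 0), (8, 4, 2), (8, 8, 5)]


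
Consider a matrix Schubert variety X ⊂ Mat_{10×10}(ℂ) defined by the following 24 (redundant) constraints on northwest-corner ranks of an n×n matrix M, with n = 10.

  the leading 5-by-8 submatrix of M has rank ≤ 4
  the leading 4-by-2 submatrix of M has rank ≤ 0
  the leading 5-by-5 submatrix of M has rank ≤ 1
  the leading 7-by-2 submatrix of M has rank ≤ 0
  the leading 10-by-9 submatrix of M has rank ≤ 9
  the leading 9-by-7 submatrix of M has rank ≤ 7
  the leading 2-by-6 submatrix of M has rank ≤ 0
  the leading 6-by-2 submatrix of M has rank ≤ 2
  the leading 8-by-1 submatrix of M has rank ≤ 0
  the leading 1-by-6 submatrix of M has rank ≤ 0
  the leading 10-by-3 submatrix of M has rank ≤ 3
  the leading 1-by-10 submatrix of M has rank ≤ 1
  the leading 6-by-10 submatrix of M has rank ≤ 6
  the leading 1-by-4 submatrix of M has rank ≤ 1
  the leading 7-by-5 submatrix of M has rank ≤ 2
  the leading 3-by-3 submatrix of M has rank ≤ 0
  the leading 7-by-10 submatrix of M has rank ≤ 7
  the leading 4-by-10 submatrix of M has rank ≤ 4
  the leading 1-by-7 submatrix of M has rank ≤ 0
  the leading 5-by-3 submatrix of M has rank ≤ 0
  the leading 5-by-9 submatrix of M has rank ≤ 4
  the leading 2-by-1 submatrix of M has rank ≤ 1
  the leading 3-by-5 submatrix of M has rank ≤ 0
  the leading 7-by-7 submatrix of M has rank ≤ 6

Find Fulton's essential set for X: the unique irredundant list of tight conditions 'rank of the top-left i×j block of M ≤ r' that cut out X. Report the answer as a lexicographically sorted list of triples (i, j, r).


Computing R[i][j] = min implied NW-rank bound (n=10, 24 conditions):

  0, 0, 0, 0, 0, 0, 0, 1, 1, 1
  0, 0, 0, 0, 0, 0, 1, 2, 2, 2
  0, 0, 0, 0, 0, 1, 2, 3, 3, 3
  0, 0, 0, 1, 1, 2, 3, 4, 4, 4
  0, 0, 0, 1, 1, 2, 3, 4, 4, 5
  0, 0, 1, 2, 2, 3, 4, 5, 5, 6
  0, 0, 1, 2, 2, 3, 4, 5, 6, 7
  0, 1, 2, 3, 3, 4, 5, 6, 7, 8
  1, 2, 3, 4, 4, 5, 6, 7, 8, 9
  1, 2, 3, 4, 5, 6, 7, 8, 9, 10

reading off 1-entries of Δ²R: w = (8, 7, 6, 4, 10, 3, 9, 2, 1, 5).

D(w) has 32 cells with 9 SE-corners; essential set:

[(1, 7, 0), (2, 6, 0), (3, 5, 0), (5, 3, 0), (5, 5, 1), (5, 9, 4), (7, 2, 0), (7, 5, 2), (8, 1, 0)]


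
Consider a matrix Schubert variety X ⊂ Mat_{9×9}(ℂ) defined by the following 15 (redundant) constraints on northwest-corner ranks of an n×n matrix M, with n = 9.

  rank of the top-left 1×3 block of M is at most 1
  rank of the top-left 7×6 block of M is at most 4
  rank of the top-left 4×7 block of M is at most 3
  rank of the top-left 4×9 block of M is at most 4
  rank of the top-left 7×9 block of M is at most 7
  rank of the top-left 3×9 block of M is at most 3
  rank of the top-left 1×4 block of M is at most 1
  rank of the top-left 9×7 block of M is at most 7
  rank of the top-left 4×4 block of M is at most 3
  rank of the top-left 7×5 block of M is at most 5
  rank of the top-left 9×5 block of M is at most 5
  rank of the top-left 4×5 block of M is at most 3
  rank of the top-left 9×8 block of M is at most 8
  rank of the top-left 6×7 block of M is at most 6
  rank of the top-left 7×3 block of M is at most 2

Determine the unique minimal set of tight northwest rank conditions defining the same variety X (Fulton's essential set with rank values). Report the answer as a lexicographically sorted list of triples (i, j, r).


Propagating the 15 rank bounds to every northwest block:

  R[1]: 1, 1, 1, 1, 1, 1, 1, 1, 1
  R[2]: 1, 2, 2, 2, 2, 2, 2, 2, 2
  R[3]: 1, 2, 2, 3, 3, 3, 3, 3, 3
  R[4]: 1, 2, 2, 3, 3, 3, 3, 4, 4
  R[5]: 1, 2, 2, 3, 4, 4, 4, 5, 5
  R[6]: 1, 2, 2, 3, 4, 4, 5, 6, 6
  R[7]: 1, 2, 2, 3, 4, 4, 5, 6, 7
  R[8]: 1, 2, 3, 4, 5, 5, 6, 7, 8
  R[9]: 1, 2, 3, 4, 5, 6, 7, 8, 9

hence w(1..9) = (1, 2, 4, 8, 5, 7, 9, 3, 6).

|D(w)|=10, |Ess(w)|=3:

[(4, 7, 3), (7, 3, 2), (7, 6, 4)]
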